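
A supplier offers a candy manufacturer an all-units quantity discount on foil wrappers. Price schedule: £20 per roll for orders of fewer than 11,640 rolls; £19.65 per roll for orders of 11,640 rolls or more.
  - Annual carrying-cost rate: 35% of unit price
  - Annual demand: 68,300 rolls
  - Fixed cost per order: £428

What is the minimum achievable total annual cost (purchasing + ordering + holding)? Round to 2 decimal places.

H₁ = 35%×£20 = £7.0000;  H₂ = 35%×£19.65 = £6.8775
EOQ₁ = √(2×68,300×428/7.0000) = 2,890.00  (< 11,640, feasible at tier 1)
EOQ₂ = √(2×68,300×428/6.8775) = 2,915.63  (< 11,640 → use Q = 11,640 at tier-2 price)
TC(tier 1 (EOQ₁), Q≈2,890.0) = £1,386,230.02
TC(tier 2, Q≈11,640.0) = £1,384,633.42
Minimum at tier 2: £1,384,633.42

£1,384,633.42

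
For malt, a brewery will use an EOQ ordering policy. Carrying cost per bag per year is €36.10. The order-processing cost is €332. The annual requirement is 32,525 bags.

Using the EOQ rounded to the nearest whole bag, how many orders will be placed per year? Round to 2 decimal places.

2DS/H = 2·32,525·332/36.1 = 598,243.77
EOQ = √598,243.77 ≈ 773.46 → Q = 773
Orders per year = D/Q = 32,525 / 773 = 42.076

42.08 orders per year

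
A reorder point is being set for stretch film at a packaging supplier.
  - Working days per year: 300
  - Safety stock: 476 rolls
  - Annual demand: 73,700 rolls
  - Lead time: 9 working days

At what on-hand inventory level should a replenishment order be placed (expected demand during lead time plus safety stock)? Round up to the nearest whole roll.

2,687 rolls

Daily demand d = 73,700 / 300 = 245.667 rolls/day
Demand during lead time = 245.667 × 9 = 2,211.00
Reorder point = 2,211.00 + 476 = 2,687.00 → round up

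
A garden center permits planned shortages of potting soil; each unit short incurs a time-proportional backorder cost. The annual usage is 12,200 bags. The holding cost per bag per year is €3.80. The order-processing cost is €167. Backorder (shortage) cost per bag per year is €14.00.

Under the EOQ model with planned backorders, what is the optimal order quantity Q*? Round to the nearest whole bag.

Basic EOQ = √(2·12,200·167/3.8) = 1,035.527
Backorder adjustment √((H+b)/b) = √((3.8+14)/14) = 1.1276
Q* = 1,035.527 × 1.1276 ≈ 1,167.64

1,168 bags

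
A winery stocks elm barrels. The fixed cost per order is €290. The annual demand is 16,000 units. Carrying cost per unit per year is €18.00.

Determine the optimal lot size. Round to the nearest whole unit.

718 units

Q* = √(2·D·S / H) = √(2·16,000·290 / 18) = √515,555.6 ≈ 718.02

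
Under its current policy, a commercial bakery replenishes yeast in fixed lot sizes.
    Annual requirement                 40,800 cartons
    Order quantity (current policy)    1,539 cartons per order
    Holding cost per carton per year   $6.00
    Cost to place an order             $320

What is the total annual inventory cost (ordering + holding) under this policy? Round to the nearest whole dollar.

$13,100

Orders/yr = 40,800/1,539 = 26.511; ordering cost = 26.511 × $320 = $8,483.43
Average inventory = 1,539/2 = 769.5; holding cost = 769.5 × $6 = $4,617.00
Total = $8,483.43 + $4,617.00 = $13,100.43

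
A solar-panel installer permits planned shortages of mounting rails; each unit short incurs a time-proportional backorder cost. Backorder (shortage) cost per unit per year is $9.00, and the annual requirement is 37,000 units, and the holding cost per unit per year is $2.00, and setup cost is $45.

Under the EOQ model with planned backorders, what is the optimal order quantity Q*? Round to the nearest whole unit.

Q* = √(2DS/H) · √((H + b)/b)
   = √(2 × 37,000 × 45 / 2) · √((2 + 9) / 9)
   = 1,290.349 × 1.1055 ≈ 1,426.53

1,427 units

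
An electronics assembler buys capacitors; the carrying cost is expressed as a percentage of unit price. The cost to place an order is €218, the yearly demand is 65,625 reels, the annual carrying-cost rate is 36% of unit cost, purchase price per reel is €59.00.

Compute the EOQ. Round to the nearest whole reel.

Holding cost per reel per year: H = 36% × €59 = €21.2400
Optimal lot size Q* = (2 × 65,625 × €218 / €21.24)^½ ≈ 1,160.65

1,161 reels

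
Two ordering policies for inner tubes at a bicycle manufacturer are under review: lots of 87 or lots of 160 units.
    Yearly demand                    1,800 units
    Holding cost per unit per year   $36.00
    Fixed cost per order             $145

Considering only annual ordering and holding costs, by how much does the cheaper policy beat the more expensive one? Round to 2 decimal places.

$54.75

For each Q, cost = (D/Q)·S + (Q/2)·H.
TC(87) = (1,800/87)×145 + (87/2)×36 = $4,566.00
TC(160) = (1,800/160)×145 + (160/2)×36 = $4,511.25
|ΔTC| = |$4,566.00 − $4,511.25| = $54.75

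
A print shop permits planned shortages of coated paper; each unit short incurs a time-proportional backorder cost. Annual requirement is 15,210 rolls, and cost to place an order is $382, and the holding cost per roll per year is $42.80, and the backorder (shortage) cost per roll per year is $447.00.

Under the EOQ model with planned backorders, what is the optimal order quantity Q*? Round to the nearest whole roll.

545 rolls

Q* = √(2DS/H) · √((H + b)/b)
   = √(2 × 15,210 × 382 / 42.8) · √((42.8 + 447) / 447)
   = 521.062 × 1.0468 ≈ 545.44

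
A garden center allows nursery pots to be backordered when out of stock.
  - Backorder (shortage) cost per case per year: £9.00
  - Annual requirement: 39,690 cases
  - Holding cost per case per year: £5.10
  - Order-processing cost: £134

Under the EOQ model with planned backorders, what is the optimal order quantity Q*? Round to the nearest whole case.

Basic EOQ = √(2·39,690·134/5.1) = 1,444.185
Backorder adjustment √((H+b)/b) = √((5.1+9)/9) = 1.2517
Q* = 1,444.185 × 1.2517 ≈ 1,807.64

1,808 cases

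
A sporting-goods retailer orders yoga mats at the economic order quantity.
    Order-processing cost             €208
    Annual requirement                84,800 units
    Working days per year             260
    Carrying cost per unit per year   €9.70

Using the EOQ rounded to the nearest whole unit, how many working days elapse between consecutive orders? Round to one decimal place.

5.8 days

Optimal lot size Q* = (2 × 84,800 × €208 / €9.7)^½ ≈ 1,907.04 → Q = 1,907 units
Days between orders = 260 / (D/Q) = 260 / 44.468 ≈ 5.847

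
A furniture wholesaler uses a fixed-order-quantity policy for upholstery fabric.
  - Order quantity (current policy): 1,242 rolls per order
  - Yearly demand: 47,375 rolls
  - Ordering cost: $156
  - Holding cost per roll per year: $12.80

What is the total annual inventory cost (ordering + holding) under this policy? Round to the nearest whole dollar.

$13,899

Orders/yr = 47,375/1,242 = 38.144; ordering cost = 38.144 × $156 = $5,950.48
Average inventory = 1,242/2 = 621; holding cost = 621 × $12.8 = $7,948.80
Total = $5,950.48 + $7,948.80 = $13,899.28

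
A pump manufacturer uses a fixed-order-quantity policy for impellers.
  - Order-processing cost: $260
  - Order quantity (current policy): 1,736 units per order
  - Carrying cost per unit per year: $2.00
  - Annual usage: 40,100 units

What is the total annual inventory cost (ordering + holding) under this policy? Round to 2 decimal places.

$7,741.76

Ordering: D/Q × S = 40,100/1,736 × $260 = $6,005.76
Holding:  Q/2 × H = 1,736/2 × $2 = $1,736.00
Total = $6,005.76 + $1,736.00 = $7,741.76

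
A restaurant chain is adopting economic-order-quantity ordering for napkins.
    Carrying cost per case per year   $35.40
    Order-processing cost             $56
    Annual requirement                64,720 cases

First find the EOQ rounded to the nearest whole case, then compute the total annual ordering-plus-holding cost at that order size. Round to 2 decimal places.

$16,018.81

2DS/H = 2·64,720·56/35.4 = 204,763.84
EOQ = √204,763.84 ≈ 452.51 → Q = 453 cases
Ordering: D/Q × S = 64,720/453 × $56 = $8,000.71
Holding:  Q/2 × H = 453/2 × $35.4 = $8,018.10
Total = $8,000.71 + $8,018.10 = $16,018.81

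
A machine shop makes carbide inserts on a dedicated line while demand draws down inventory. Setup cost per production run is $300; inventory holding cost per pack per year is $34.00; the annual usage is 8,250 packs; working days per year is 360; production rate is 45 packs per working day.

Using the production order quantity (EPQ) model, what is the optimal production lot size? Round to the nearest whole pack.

Daily demand d = 8,250/360 = 22.917; p = 45; 1 − d/p = 0.49074
EPQ = √(2DS / (H(1 − d/p)))
    = √(2 × 8,250 × 300 / (34 × 0.49074)) ≈ 544.67

545 packs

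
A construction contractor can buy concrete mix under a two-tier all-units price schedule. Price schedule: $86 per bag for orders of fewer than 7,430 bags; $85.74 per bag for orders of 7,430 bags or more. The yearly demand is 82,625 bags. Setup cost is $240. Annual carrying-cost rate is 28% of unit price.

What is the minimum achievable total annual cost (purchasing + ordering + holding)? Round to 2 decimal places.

H₁ = 28%×$86 = $24.0800;  H₂ = 28%×$85.74 = $24.0072
EOQ₁ = √(2×82,625×240/24.0800) = 1,283.36  (< 7,430, feasible at tier 1)
EOQ₂ = √(2×82,625×240/24.0072) = 1,285.30  (< 7,430 → use Q = 7,430 at tier-2 price)
TC(tier 1 (EOQ₁), Q≈1,283.4) = $7,136,653.28
TC(tier 2, Q≈7,430.0) = $7,176,123.16
Minimum at tier 1 (EOQ₁): $7,136,653.28

$7,136,653.28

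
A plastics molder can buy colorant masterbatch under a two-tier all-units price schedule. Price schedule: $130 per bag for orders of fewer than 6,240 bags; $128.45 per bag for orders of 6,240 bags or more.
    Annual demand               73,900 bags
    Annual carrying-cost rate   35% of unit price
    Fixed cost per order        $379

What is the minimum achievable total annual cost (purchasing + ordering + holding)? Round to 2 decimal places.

H₁ = 35%×$130 = $45.5000;  H₂ = 35%×$128.45 = $44.9575
EOQ₁ = √(2×73,900×379/45.5000) = 1,109.56  (< 6,240, feasible at tier 1)
EOQ₂ = √(2×73,900×379/44.9575) = 1,116.24  (< 6,240 → use Q = 6,240 at tier-2 price)
TC(tier 1 (EOQ₁), Q≈1,109.6) = $9,657,485.02
TC(tier 2, Q≈6,240.0) = $9,637,210.88
Minimum at tier 2: $9,637,210.88

$9,637,210.88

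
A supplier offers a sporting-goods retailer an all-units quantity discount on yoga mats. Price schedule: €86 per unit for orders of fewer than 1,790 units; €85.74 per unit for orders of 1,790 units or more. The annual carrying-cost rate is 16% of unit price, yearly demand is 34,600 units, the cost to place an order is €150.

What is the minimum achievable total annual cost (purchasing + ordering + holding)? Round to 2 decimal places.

€2,981,781.41

H₁ = 16%×€86 = €13.7600;  H₂ = 16%×€85.74 = €13.7184
EOQ₁ = √(2×34,600×150/13.7600) = 868.54  (< 1,790, feasible at tier 1)
EOQ₂ = √(2×34,600×150/13.7184) = 869.86  (< 1,790 → use Q = 1,790 at tier-2 price)
TC(tier 1 (EOQ₁), Q≈868.5) = €2,987,551.10
TC(tier 2, Q≈1,790.0) = €2,981,781.41
Minimum at tier 2: €2,981,781.41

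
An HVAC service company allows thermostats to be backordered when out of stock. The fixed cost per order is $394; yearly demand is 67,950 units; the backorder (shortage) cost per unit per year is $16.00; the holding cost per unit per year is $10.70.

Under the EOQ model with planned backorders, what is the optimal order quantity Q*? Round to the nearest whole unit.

2,890 units

Basic EOQ = √(2·67,950·394/10.7) = 2,237.000
Backorder adjustment √((H+b)/b) = √((10.7+16)/16) = 1.2918
Q* = 2,237.000 × 1.2918 ≈ 2,889.76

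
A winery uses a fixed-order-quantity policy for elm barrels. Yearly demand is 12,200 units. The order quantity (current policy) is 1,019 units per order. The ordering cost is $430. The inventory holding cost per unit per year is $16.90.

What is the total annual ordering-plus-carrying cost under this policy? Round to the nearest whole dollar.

Orders/yr = 12,200/1,019 = 11.973; ordering cost = 11.973 × $430 = $5,148.18
Average inventory = 1,019/2 = 509.5; holding cost = 509.5 × $16.9 = $8,610.55
Total = $5,148.18 + $8,610.55 = $13,758.73

$13,759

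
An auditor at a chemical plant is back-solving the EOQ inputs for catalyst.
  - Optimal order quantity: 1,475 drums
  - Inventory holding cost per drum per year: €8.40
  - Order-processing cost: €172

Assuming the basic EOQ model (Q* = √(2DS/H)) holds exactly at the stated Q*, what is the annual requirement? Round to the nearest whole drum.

From Q* = √(2DS/H) ⇒ Q*² = 2DS/H.
D = Q²H / (2S) = 1,475² × 8.4 / (2 × 172) = 53,125.73

53,126 drums per year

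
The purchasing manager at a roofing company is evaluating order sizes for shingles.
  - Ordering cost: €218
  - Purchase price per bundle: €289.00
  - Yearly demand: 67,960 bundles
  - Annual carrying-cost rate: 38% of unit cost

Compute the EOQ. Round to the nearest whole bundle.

Holding cost per bundle per year: H = 38% × €289 = €109.8200
2DS/H = 2·67,960·218/109.82 = 269,810.23
EOQ = √269,810.23 ≈ 519.43

519 bundles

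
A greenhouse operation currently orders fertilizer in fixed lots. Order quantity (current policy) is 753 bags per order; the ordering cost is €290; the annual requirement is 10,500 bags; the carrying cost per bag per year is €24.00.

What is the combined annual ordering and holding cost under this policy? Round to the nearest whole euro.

€13,080

Annual ordering cost = (D/Q)·S = (10,500/753) × 290 = €4,043.82
Annual holding cost  = (Q/2)·H = (753/2) × 24 = €9,036.00
Total = €4,043.82 + €9,036.00 = €13,079.82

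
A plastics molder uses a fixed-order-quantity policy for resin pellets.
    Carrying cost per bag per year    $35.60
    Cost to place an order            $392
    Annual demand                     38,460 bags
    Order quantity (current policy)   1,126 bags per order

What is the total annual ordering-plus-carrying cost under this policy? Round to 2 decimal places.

$33,432.07

Ordering: D/Q × S = 38,460/1,126 × $392 = $13,389.27
Holding:  Q/2 × H = 1,126/2 × $35.6 = $20,042.80
Total = $13,389.27 + $20,042.80 = $33,432.07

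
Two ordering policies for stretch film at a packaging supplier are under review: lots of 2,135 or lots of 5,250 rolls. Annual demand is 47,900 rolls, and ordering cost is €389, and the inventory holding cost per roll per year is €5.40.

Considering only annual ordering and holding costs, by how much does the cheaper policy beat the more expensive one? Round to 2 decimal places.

€3,232.21

Annual cost at Q: ordering D·S/Q plus holding Q·H/2.
TC(2,135) = (47,900/2,135)×389 + (2,135/2)×5.4 = €14,491.95
TC(5,250) = (47,900/5,250)×389 + (5,250/2)×5.4 = €17,724.16
Cheaper: Q = 2,135.  Difference = €3,232.21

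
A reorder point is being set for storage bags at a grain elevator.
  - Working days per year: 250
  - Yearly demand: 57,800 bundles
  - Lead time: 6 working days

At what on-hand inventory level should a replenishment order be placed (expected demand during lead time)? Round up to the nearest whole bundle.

Daily demand d = 57,800 / 250 = 231.200 bundles/day
Demand during lead time = 231.200 × 6 = 1,387.20
Reorder point = 1,387.20 → round up

1,388 bundles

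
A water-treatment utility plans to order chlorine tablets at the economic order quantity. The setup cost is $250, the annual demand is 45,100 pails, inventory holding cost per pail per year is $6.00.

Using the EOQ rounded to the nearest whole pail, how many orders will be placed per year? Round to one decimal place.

Optimal lot size Q* = (2 × 45,100 × $250 / $6)^½ ≈ 1,938.64 → Q = 1,939
N = D/Q = 45,100/1,939 ≈ 23.259 orders/yr

23.3 orders per year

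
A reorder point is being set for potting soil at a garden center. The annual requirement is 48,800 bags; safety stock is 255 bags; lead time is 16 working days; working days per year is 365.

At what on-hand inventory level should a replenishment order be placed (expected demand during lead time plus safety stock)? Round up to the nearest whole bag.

2,395 bags

Daily demand d = 48,800 / 365 = 133.699 bags/day
Demand during lead time = 133.699 × 16 = 2,139.18
Reorder point = 2,139.18 + 255 = 2,394.18 → round up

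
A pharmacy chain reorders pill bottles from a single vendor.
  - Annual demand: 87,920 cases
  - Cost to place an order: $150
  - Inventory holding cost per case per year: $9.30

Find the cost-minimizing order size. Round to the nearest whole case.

EOQ = √(2DS/H) = √(2 × 87,920 × 150 / 9.3)
    = √(2,836,129.03) ≈ 1,684.08

1,684 cases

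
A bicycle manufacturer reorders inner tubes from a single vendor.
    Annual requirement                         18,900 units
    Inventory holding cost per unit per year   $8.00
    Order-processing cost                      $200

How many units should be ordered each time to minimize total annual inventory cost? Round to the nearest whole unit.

Optimal lot size Q* = (2 × 18,900 × $200 / $8)^½ ≈ 972.11

972 units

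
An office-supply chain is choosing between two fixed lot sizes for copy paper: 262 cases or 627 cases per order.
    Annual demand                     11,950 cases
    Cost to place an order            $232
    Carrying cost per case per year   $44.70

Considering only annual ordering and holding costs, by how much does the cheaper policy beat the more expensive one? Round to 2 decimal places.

$1,997.76

TC(Q) = (D/Q)S + (Q/2)H
TC(262) = (11,950/262)×232 + (262/2)×44.7 = $16,437.38
TC(627) = (11,950/627)×232 + (627/2)×44.7 = $18,435.14
Cheaper: Q = 262.  Difference = $1,997.76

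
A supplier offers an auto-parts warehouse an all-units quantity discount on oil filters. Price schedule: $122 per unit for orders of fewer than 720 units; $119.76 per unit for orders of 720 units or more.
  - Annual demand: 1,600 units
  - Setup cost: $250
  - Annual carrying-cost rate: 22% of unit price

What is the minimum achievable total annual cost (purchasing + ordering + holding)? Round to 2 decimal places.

$199,833.79

H₁ = 22%×$122 = $26.8400;  H₂ = 22%×$119.76 = $26.3472
EOQ₁ = √(2×1,600×250/26.8400) = 172.64  (< 720, feasible at tier 1)
EOQ₂ = √(2×1,600×250/26.3472) = 174.25  (< 720 → use Q = 720 at tier-2 price)
TC(tier 1 (EOQ₁), Q≈172.6) = $199,833.79
TC(tier 2, Q≈720.0) = $201,656.55
Minimum at tier 1 (EOQ₁): $199,833.79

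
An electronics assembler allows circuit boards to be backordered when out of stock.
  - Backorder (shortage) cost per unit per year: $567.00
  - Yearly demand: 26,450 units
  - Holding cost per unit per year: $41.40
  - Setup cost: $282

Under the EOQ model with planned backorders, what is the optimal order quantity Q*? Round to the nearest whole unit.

Basic EOQ = √(2·26,450·282/41.4) = 600.278
Backorder adjustment √((H+b)/b) = √((41.4+567)/567) = 1.0359
Q* = 600.278 × 1.0359 ≈ 621.81

622 units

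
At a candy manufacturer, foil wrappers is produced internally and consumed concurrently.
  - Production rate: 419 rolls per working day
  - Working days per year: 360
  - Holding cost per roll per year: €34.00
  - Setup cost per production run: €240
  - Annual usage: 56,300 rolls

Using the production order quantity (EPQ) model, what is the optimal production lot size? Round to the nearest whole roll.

1,126 rolls

Daily demand d = 56,300/360 = 156.389; p = 419; 1 − d/p = 0.62676
EPQ = √(2DS / (H(1 − d/p)))
    = √(2 × 56,300 × 240 / (34 × 0.62676)) ≈ 1,126.12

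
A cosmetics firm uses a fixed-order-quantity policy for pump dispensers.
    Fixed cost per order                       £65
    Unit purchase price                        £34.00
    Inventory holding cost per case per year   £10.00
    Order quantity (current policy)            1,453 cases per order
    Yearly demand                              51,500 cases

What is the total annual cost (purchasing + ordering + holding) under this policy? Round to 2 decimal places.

Orders/yr = 51,500/1,453 = 35.444; ordering cost = 35.444 × £65 = £2,303.85
Average inventory = 1,453/2 = 726.5; holding cost = 726.5 × £10 = £7,265.00
Purchase cost = D·C = 51,500 × 34 = £1,751,000.00
Total = £2,303.85 + £7,265.00 + £1,751,000.00 = £1,760,568.85

£1,760,568.85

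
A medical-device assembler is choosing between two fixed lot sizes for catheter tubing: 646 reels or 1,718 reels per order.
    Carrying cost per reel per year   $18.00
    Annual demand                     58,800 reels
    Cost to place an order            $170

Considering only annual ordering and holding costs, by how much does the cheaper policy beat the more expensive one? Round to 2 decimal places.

$7.29

TC(Q) = (D/Q)S + (Q/2)H
TC(646) = (58,800/646)×170 + (646/2)×18 = $21,287.68
TC(1,718) = (58,800/1,718)×170 + (1,718/2)×18 = $21,280.39
Cheaper: Q = 1,718.  Difference = $7.29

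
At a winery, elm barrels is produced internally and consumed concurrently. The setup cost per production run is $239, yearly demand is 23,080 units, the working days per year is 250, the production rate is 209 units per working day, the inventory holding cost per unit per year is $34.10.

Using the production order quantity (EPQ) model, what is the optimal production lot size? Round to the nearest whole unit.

Daily demand d = 23,080/250 = 92.320; p = 209; 1 − d/p = 0.55828
EPQ = √(2DS / (H(1 − d/p)))
    = √(2 × 23,080 × 239 / (34.1 × 0.55828)) ≈ 761.25

761 units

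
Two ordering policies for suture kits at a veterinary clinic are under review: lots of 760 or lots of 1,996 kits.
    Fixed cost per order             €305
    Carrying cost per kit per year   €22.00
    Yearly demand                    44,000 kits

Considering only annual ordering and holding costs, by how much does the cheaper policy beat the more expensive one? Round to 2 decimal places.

€2,661.55

Annual cost at Q: ordering D·S/Q plus holding Q·H/2.
TC(760) = (44,000/760)×305 + (760/2)×22 = €26,017.89
TC(1,996) = (44,000/1,996)×305 + (1,996/2)×22 = €28,679.45
Cheaper: Q = 760.  Difference = €2,661.55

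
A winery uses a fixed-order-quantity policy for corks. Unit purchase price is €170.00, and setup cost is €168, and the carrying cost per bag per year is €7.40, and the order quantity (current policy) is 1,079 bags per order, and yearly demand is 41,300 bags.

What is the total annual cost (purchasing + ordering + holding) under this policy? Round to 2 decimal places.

Annual ordering cost = (D/Q)·S = (41,300/1,079) × 168 = €6,430.40
Annual holding cost  = (Q/2)·H = (1,079/2) × 7.4 = €3,992.30
Purchase cost = D·C = 41,300 × 170 = €7,021,000.00
Total = €6,430.40 + €3,992.30 + €7,021,000.00 = €7,031,422.70

€7,031,422.70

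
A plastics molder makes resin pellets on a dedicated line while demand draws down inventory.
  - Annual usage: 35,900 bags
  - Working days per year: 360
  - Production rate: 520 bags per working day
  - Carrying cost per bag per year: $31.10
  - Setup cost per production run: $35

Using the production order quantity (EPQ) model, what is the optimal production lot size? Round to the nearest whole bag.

316 bags

d = 35,900/360 = 99.7222 bags/day;  effective holding cost H(1 − d/p) = 31.1·(1 − 99.7222/520) = 25.13584
Q* = √(2DS / H_eff) = √(2·35,900·35 / 25.13584) ≈ 316.19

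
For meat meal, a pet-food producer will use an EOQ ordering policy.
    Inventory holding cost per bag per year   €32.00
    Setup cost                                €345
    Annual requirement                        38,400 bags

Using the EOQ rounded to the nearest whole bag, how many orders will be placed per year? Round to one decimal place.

42.2 orders per year

2DS/H = 2·38,400·345/32 = 828,000.00
EOQ = √828,000.00 ≈ 909.95 → Q = 910
Orders per year = D/Q = 38,400 / 910 = 42.198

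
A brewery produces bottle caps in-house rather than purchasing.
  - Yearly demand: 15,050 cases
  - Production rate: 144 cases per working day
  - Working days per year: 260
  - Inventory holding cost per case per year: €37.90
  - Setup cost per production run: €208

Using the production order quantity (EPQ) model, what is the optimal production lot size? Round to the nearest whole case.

d = 15,050/260 = 57.8846 cases/day;  effective holding cost H(1 − d/p) = 37.9·(1 − 57.8846/144) = 22.66509
Q* = √(2DS / H_eff) = √(2·15,050·208 / 22.66509) ≈ 525.58

526 cases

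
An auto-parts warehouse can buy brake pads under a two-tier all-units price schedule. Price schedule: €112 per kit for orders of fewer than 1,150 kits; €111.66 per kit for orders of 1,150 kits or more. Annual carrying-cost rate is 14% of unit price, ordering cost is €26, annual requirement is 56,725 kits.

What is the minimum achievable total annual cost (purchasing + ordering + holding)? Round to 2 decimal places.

€6,344,184.61

H₁ = 14%×€112 = €15.6800;  H₂ = 14%×€111.66 = €15.6324
EOQ₁ = √(2×56,725×26/15.6800) = 433.73  (< 1,150, feasible at tier 1)
EOQ₂ = √(2×56,725×26/15.6324) = 434.39  (< 1,150 → use Q = 1,150 at tier-2 price)
TC(tier 1 (EOQ₁), Q≈433.7) = €6,360,000.83
TC(tier 2, Q≈1,150.0) = €6,344,184.61
Minimum at tier 2: €6,344,184.61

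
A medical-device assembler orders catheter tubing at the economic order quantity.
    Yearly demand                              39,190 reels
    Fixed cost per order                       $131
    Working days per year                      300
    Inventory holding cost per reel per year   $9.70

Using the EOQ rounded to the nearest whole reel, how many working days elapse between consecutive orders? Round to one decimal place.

7.9 days

Optimal lot size Q* = (2 × 39,190 × $131 / $9.7)^½ ≈ 1,028.85 → Q = 1,029 reels
Days between orders = 300 / (D/Q) = 300 / 38.086 ≈ 7.877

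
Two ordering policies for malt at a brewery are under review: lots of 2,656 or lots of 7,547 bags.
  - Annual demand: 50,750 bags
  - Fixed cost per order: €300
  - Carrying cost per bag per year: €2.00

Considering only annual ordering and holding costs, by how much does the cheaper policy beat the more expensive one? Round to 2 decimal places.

€1,176.05

For each Q, cost = (D/Q)·S + (Q/2)·H.
TC(2,656) = (50,750/2,656)×300 + (2,656/2)×2 = €8,388.30
TC(7,547) = (50,750/7,547)×300 + (7,547/2)×2 = €9,564.36
Cheaper: Q = 2,656.  Difference = €1,176.05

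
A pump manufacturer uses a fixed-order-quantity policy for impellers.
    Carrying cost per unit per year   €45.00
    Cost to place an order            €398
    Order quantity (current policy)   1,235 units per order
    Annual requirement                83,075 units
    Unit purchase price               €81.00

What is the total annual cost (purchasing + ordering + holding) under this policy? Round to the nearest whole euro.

€6,783,635

Orders/yr = 83,075/1,235 = 67.267; ordering cost = 67.267 × €398 = €26,772.35
Average inventory = 1,235/2 = 617.5; holding cost = 617.5 × €45 = €27,787.50
Purchase cost = D·C = 83,075 × 81 = €6,729,075.00
Total = €26,772.35 + €27,787.50 + €6,729,075.00 = €6,783,634.85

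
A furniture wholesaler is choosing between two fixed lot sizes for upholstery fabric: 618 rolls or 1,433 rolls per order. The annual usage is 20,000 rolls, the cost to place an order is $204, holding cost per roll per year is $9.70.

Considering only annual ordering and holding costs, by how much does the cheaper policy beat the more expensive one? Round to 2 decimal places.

For each Q, cost = (D/Q)·S + (Q/2)·H.
TC(618) = (20,000/618)×204 + (618/2)×9.7 = $9,599.24
TC(1,433) = (20,000/1,433)×204 + (1,433/2)×9.7 = $9,797.22
|ΔTC| = |$9,599.24 − $9,797.22| = $197.98

$197.98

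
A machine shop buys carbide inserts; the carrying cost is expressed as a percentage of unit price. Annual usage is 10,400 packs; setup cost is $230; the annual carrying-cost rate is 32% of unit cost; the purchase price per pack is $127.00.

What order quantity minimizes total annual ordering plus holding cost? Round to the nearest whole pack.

343 packs

Carrying cost H = $127 × 32% = $40.6400/pack/yr
2DS/H = 2·10,400·230/40.64 = 117,716.54
EOQ = √117,716.54 ≈ 343.10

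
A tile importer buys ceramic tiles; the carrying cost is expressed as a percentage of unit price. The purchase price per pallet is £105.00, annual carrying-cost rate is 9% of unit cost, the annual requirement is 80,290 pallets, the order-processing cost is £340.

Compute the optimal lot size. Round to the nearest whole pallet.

H = i·C = 0.09 × £105 = £9.4500 per pallet-year
Optimal lot size Q* = (2 × 80,290 × £340 / £9.45)^½ ≈ 2,403.64

2,404 pallets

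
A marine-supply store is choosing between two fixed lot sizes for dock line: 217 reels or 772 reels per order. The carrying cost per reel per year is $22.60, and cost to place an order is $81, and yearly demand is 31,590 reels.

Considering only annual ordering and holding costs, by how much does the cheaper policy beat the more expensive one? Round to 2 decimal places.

$2,205.66

Annual cost at Q: ordering D·S/Q plus holding Q·H/2.
TC(217) = (31,590/217)×81 + (217/2)×22.6 = $14,243.76
TC(772) = (31,590/772)×81 + (772/2)×22.6 = $12,038.09
|ΔTC| = |$14,243.76 − $12,038.09| = $2,205.66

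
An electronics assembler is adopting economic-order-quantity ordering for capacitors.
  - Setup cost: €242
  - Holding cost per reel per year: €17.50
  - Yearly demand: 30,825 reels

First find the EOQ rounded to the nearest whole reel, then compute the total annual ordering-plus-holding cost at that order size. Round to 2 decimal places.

Optimal lot size Q* = (2 × 30,825 × €242 / €17.5)^½ ≈ 923.33 → Q = 923 reels
Annual ordering cost = (D/Q)·S = (30,825/923) × 242 = €8,081.96
Annual holding cost  = (Q/2)·H = (923/2) × 17.5 = €8,076.25
Total = €8,081.96 + €8,076.25 = €16,158.21

€16,158.21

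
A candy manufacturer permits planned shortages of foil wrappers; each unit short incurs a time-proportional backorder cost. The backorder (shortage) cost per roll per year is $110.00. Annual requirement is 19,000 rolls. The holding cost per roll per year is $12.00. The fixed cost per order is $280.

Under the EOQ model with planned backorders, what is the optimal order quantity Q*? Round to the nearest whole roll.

992 rolls

Basic EOQ = √(2·19,000·280/12) = 941.630
Backorder adjustment √((H+b)/b) = √((12+110)/110) = 1.0531
Q* = 941.630 × 1.0531 ≈ 991.66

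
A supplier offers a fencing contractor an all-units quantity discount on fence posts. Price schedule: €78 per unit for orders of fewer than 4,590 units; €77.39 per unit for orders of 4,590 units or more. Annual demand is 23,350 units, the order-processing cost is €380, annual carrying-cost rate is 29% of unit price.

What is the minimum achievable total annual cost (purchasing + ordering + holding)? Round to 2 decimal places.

H₁ = 29%×€78 = €22.6200;  H₂ = 29%×€77.39 = €22.4431
EOQ₁ = √(2×23,350×380/22.6200) = 885.74  (< 4,590, feasible at tier 1)
EOQ₂ = √(2×23,350×380/22.4431) = 889.22  (< 4,590 → use Q = 4,590 at tier-2 price)
TC(tier 1 (EOQ₁), Q≈885.7) = €1,841,335.33
TC(tier 2, Q≈4,590.0) = €1,860,496.53
Minimum at tier 1 (EOQ₁): €1,841,335.33

€1,841,335.33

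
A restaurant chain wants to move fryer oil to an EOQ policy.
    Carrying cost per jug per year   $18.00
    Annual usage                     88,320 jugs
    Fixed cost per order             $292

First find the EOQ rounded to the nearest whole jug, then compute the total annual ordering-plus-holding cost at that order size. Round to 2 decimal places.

$30,469.98

Optimal lot size Q* = (2 × 88,320 × $292 / $18)^½ ≈ 1,692.78 → Q = 1,693 jugs
Orders/yr = 88,320/1,693 = 52.168; ordering cost = 52.168 × $292 = $15,232.98
Average inventory = 1,693/2 = 846.5; holding cost = 846.5 × $18 = $15,237.00
Total = $15,232.98 + $15,237.00 = $30,469.98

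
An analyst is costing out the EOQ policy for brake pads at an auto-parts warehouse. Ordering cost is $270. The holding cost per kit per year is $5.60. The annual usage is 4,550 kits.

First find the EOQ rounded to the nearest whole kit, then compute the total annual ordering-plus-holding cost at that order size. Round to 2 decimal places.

$3,709.34

EOQ = √(2DS/H) = √(2 × 4,550 × 270 / 5.6)
    = √(438,750.00) ≈ 662.38 → Q = 662 kits
Ordering: D/Q × S = 4,550/662 × $270 = $1,855.74
Holding:  Q/2 × H = 662/2 × $5.6 = $1,853.60
Total = $1,855.74 + $1,853.60 = $3,709.34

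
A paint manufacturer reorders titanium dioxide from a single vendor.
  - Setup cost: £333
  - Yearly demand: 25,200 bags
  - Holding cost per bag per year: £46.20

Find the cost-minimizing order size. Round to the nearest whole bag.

Q* = √(2·D·S / H) = √(2·25,200·333 / 46.2) = √363,272.7 ≈ 602.72

603 bags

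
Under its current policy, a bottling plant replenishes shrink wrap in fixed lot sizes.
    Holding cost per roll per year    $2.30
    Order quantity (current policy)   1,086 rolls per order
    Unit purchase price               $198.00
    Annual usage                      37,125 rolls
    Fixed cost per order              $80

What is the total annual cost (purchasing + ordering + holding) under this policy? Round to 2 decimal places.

Orders/yr = 37,125/1,086 = 34.185; ordering cost = 34.185 × $80 = $2,734.81
Average inventory = 1,086/2 = 543; holding cost = 543 × $2.3 = $1,248.90
Purchase cost = D·C = 37,125 × 198 = $7,350,750.00
Total = $2,734.81 + $1,248.90 + $7,350,750.00 = $7,354,733.71

$7,354,733.71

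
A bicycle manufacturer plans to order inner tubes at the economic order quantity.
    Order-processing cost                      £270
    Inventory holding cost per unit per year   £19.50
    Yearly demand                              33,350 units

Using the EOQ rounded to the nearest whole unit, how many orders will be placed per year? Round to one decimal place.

EOQ = √(2DS/H) = √(2 × 33,350 × 270 / 19.5)
    = √(923,538.46) ≈ 961.01 → Q = 961
Orders per year = D/Q = 33,350 / 961 = 34.703

34.7 orders per year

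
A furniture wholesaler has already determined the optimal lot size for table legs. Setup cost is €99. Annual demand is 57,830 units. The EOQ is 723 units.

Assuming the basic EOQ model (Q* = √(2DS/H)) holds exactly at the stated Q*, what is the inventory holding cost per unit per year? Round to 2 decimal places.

From Q* = √(2DS/H) ⇒ Q*² = 2DS/H.
H = 2DS / Q² = 2 × 57,830 × 99 / 723² = 21.9049

€21.90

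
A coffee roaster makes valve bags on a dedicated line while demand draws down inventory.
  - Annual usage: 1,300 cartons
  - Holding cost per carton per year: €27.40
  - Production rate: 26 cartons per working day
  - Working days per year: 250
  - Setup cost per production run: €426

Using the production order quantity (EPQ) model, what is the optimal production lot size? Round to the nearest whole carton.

Daily demand d = 1,300/250 = 5.200; p = 26; 1 − d/p = 0.80000
EPQ = √(2DS / (H(1 − d/p)))
    = √(2 × 1,300 × 426 / (27.4 × 0.80000)) ≈ 224.79

225 cartons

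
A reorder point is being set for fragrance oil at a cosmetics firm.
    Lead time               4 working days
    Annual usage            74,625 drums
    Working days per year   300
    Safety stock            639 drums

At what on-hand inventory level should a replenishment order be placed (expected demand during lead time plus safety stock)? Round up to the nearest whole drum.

Daily demand d = 74,625 / 300 = 248.750 drums/day
Demand during lead time = 248.750 × 4 = 995.00
Reorder point = 995.00 + 639 = 1,634.00 → round up

1,634 drums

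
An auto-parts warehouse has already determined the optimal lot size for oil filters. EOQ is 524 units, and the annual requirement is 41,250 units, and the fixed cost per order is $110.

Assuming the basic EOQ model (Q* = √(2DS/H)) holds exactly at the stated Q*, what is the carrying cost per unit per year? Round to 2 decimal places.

From Q* = √(2DS/H) ⇒ Q*² = 2DS/H.
H = 2DS / Q² = 2 × 41,250 × 110 / 524² = 33.0510

$33.05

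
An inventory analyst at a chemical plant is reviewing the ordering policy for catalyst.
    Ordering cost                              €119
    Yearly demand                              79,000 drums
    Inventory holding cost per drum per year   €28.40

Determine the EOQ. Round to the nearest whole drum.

EOQ = √(2DS/H) = √(2 × 79,000 × 119 / 28.4)
    = √(662,042.25) ≈ 813.66

814 drums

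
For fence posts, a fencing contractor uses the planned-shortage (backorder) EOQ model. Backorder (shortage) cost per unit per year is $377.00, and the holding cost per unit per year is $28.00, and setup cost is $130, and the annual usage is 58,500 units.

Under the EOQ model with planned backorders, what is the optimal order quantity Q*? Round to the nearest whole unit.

764 units

Basic EOQ = √(2·58,500·130/28) = 737.031
Backorder adjustment √((H+b)/b) = √((28+377)/377) = 1.0365
Q* = 737.031 × 1.0365 ≈ 763.91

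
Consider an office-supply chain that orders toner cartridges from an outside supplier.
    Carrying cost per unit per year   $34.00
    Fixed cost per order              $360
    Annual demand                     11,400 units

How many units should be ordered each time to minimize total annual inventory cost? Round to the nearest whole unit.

EOQ = √(2DS/H) = √(2 × 11,400 × 360 / 34)
    = √(241,411.76) ≈ 491.34

491 units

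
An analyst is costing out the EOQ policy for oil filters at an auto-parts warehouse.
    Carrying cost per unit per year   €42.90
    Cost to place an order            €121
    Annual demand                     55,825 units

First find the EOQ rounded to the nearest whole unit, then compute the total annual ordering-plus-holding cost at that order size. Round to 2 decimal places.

Q* = √(2·D·S / H) = √(2·55,825·121 / 42.9) = √314,910.3 ≈ 561.17 → Q = 561 units
Ordering: D/Q × S = 55,825/561 × €121 = €12,040.69
Holding:  Q/2 × H = 561/2 × €42.9 = €12,033.45
Total = €12,040.69 + €12,033.45 = €24,074.14

€24,074.14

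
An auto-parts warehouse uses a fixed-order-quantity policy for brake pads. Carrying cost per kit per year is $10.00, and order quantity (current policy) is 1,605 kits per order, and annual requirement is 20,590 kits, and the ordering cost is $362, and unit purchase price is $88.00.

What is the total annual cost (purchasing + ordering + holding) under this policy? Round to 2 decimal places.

Annual ordering cost = (D/Q)·S = (20,590/1,605) × 362 = $4,643.98
Annual holding cost  = (Q/2)·H = (1,605/2) × 10 = $8,025.00
Purchase cost = D·C = 20,590 × 88 = $1,811,920.00
Total = $4,643.98 + $8,025.00 + $1,811,920.00 = $1,824,588.98

$1,824,588.98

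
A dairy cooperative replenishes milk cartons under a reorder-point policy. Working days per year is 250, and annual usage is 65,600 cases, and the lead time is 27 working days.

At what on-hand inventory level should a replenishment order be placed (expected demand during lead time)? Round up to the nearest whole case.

7,085 cases

Daily demand d = 65,600 / 250 = 262.400 cases/day
Demand during lead time = 262.400 × 27 = 7,084.80
Reorder point = 7,084.80 → round up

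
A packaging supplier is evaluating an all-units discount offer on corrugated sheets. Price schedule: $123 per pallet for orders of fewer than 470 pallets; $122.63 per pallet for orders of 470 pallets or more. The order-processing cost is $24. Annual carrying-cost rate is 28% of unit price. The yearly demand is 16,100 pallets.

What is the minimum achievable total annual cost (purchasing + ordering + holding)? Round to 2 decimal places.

$1,983,234.18

H₁ = 28%×$123 = $34.4400;  H₂ = 28%×$122.63 = $34.3364
EOQ₁ = √(2×16,100×24/34.4400) = 149.80  (< 470, feasible at tier 1)
EOQ₂ = √(2×16,100×24/34.3364) = 150.02  (< 470 → use Q = 470 at tier-2 price)
TC(tier 1 (EOQ₁), Q≈149.8) = $1,985,459.00
TC(tier 2, Q≈470.0) = $1,983,234.18
Minimum at tier 2: $1,983,234.18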